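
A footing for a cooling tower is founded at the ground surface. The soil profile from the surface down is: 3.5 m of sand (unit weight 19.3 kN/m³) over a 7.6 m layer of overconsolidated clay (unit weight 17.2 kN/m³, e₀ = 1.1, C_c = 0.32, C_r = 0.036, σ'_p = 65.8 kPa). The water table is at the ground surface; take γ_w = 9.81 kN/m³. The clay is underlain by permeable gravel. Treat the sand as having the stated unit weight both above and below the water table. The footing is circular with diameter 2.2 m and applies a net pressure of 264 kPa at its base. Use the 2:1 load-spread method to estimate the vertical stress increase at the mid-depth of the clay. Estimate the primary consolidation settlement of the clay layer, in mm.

S_c ≈ 72.9 mm

Mid-depth of clay below the ground surface: z = 3.5 + 7.6/2 = 7.3 m.
Total vertical stress at mid-clay: σ_v = 19.3×3.5 + 17.2×3.8 = 132.91 kPa.
Pore pressure: u = 9.81×(7.3 − 0) = 71.613 kPa.
Initial effective stress: σ'_0 = σ_v − u = 132.91 − 71.613 = 61.297 kPa.
Stress increase at mid-clay by the 2:1 spreading method:
Δσ ≈ qD²/(D+z)² = 264×2.2²/(2.2+7.3)² = 14.158 kPa
Final effective stress: σ'_f = 61.297 + 14.158 = 75.455 kPa.
σ'_f = 75.455 > σ'_p = 65.8 kPa, so the stress path crosses the preconsolidation pressure — recompression up to σ'_p, then virgin compression beyond:
S_c = H/(1+e₀)·[C_r·log₁₀(σ'_p/σ'_0) + C_c·log₁₀(σ'_f/σ'_p)]
    = 7.6/2.1 × [0.036×log₁₀(65.8/61.297) + 0.32×log₁₀(75.455/65.8)]
    = 3.619 × [0.0011083 + 0.019028] = 0.07287 m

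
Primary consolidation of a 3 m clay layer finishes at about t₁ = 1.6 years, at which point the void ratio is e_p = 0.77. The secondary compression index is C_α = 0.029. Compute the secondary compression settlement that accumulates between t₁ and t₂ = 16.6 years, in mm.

Secondary compression: S_s = C_α·H/(1+e_p)·log₁₀(t₂/t₁)
S_s = 0.029×3/(1+0.77)×log₁₀(16.6/1.6)
    = 0.04915 × 1.016 = 0.04994 m

S_s ≈ 49.9 mm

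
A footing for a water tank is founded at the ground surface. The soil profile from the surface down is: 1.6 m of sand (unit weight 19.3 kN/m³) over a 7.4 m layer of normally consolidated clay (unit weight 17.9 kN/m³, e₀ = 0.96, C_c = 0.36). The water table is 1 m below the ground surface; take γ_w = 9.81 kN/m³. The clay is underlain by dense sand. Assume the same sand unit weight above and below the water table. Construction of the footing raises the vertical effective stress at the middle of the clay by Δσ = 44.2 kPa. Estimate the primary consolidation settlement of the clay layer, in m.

Mid-depth of clay below the ground surface: z = 1.6 + 7.4/2 = 5.3 m.
Total vertical stress at mid-clay: σ_v = 19.3×1.6 + 17.9×3.7 = 97.11 kPa.
Pore pressure: u = 9.81×(5.3 − 1) = 42.183 kPa.
Initial effective stress: σ'_0 = σ_v − u = 97.11 − 42.183 = 54.927 kPa.
Final effective stress: σ'_f = σ'_0 + Δσ = 54.927 + 44.2 = 99.127 kPa.
Normally consolidated clay, so the full stress increment lies on the virgin compression line:
S_c = C_c·H/(1+e₀)·log₁₀(σ'_f/σ'_0) = 0.36×7.4/(1+0.96)×log₁₀(99.127/54.927)
    = 1.3592 × 0.25641 = 0.3485 m

S_c ≈ 0.349 m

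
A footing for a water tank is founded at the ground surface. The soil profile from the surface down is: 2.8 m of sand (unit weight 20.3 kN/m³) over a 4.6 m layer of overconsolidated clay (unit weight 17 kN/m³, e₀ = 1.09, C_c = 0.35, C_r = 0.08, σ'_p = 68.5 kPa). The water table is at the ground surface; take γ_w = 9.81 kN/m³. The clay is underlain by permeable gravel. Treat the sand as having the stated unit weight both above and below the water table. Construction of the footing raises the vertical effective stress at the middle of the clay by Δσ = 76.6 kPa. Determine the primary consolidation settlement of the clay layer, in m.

S_c ≈ 0.225 m

Mid-depth of clay below the ground surface: z = 2.8 + 4.6/2 = 5.1 m.
Total vertical stress at mid-clay: σ_v = 20.3×2.8 + 17×2.3 = 95.94 kPa.
Pore pressure: u = 9.81×(5.1 − 0) = 50.031 kPa.
Initial effective stress: σ'_0 = σ_v − u = 95.94 − 50.031 = 45.909 kPa.
Final effective stress: σ'_f = 45.909 + 76.6 = 122.51 kPa.
σ'_f = 122.51 > σ'_p = 68.5 kPa, so the stress path crosses the preconsolidation pressure — recompression up to σ'_p, then virgin compression beyond:
S_c = H/(1+e₀)·[C_r·log₁₀(σ'_p/σ'_0) + C_c·log₁₀(σ'_f/σ'_p)]
    = 4.6/2.09 × [0.08×log₁₀(68.5/45.909) + 0.35×log₁₀(122.51/68.5)]
    = 2.201 × [0.013903 + 0.088368] = 0.2251 m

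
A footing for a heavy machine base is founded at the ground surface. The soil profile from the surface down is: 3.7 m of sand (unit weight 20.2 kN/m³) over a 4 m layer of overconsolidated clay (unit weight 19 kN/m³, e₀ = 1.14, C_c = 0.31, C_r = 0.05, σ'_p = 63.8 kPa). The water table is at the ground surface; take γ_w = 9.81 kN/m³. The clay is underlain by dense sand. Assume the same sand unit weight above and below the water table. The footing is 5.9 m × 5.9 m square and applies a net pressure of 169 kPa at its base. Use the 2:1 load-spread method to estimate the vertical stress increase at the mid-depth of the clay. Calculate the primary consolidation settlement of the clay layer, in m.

S_c ≈ 0.119 m

Mid-depth of clay below the ground surface: z = 3.7 + 4/2 = 5.7 m.
Total vertical stress at mid-clay: σ_v = 20.2×3.7 + 19×2 = 112.74 kPa.
Pore pressure: u = 9.81×(5.7 − 0) = 55.917 kPa.
Initial effective stress: σ'_0 = σ_v − u = 112.74 − 55.917 = 56.823 kPa.
Stress increase at mid-clay by the 2:1 spreading method:
Δσ = qBL/((B+z)(L+z)) = 169×5.9×5.9/((5.9+5.7)(5.9+5.7)) = 43.719 kPa
Final effective stress: σ'_f = 56.823 + 43.719 = 100.54 kPa.
σ'_f = 100.54 > σ'_p = 63.8 kPa, so the stress path crosses the preconsolidation pressure — recompression up to σ'_p, then virgin compression beyond:
S_c = H/(1+e₀)·[C_r·log₁₀(σ'_p/σ'_0) + C_c·log₁₀(σ'_f/σ'_p)]
    = 4/2.14 × [0.05×log₁₀(63.8/56.823) + 0.31×log₁₀(100.54/63.8)]
    = 1.8692 × [0.0025148 + 0.061231] = 0.1192 m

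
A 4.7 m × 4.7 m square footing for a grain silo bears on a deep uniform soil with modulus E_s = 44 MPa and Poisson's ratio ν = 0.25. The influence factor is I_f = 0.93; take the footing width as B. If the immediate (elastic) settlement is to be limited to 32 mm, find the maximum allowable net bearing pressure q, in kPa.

E_s = 44 MPa = 44000 kPa.
S_e = q·B·(1−ν²)/E_s · I_f  ⇒  q = S_e·E_s / (B·(1−ν²)·I_f).
q = 0.032 × 44000 / (4.7 × 0.9375 × 0.93) = 343.6 kPa

q ≈ 344 kPa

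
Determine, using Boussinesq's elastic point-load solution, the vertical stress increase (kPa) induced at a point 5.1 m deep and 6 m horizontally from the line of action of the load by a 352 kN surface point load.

Boussinesq vertical stress below a point load on an elastic half-space:
Δσ_z = 3P/(2πz²) · [1 + (r/z)²]^(−5/2)
r/z = 6/5.1 = 1.1765; [1+(r/z)²]^(−5/2) = 0.11395.
Δσ_z = 3×352/(2π×5.1²) × 0.11395 = 6.4617 × 0.11395 = 0.7363 kPa

Δσ_z ≈ 0.736 kPa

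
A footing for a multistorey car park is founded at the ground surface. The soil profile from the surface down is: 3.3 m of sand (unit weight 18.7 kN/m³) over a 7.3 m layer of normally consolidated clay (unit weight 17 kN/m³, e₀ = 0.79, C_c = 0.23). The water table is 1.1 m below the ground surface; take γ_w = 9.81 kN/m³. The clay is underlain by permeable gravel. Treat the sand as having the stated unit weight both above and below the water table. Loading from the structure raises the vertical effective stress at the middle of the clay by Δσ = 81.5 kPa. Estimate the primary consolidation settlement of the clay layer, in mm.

S_c ≈ 326 mm

Mid-depth of clay below the ground surface: z = 3.3 + 7.3/2 = 6.95 m.
Total vertical stress at mid-clay: σ_v = 18.7×3.3 + 17×3.65 = 123.76 kPa.
Pore pressure: u = 9.81×(6.95 − 1.1) = 57.389 kPa.
Initial effective stress: σ'_0 = σ_v − u = 123.76 − 57.389 = 66.371 kPa.
Final effective stress: σ'_f = σ'_0 + Δσ = 66.371 + 81.5 = 147.87 kPa.
Normally consolidated clay, so the full stress increment lies on the virgin compression line:
S_c = C_c·H/(1+e₀)·log₁₀(σ'_f/σ'_0) = 0.23×7.3/(1+0.79)×log₁₀(147.87/66.371)
    = 0.93799 × 0.3479 = 0.3263 m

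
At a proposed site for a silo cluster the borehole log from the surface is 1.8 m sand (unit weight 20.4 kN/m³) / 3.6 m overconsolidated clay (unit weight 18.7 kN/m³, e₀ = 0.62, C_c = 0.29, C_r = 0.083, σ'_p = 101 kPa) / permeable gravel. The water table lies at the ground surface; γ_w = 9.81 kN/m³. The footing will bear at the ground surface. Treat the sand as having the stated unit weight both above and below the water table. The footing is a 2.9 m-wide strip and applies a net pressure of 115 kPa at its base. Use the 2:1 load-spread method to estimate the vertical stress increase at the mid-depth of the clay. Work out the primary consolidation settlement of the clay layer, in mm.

Mid-depth of clay below the ground surface: z = 1.8 + 3.6/2 = 3.6 m.
Total vertical stress at mid-clay: σ_v = 20.4×1.8 + 18.7×1.8 = 70.38 kPa.
Pore pressure: u = 9.81×(3.6 − 0) = 35.316 kPa.
Initial effective stress: σ'_0 = σ_v − u = 70.38 − 35.316 = 35.064 kPa.
Stress increase at mid-clay by the 2:1 spreading method:
Δσ = qB/(B+z) = 115×2.9/(2.9+3.6) = 51.308 kPa
Final effective stress: σ'_f = 35.064 + 51.308 = 86.372 kPa.
σ'_f = 86.372 ≤ σ'_p = 101 kPa, so the clay remains overconsolidated and only the recompression index applies:
S_c = C_r·H/(1+e₀)·log₁₀(σ'_f/σ'_0) = 0.083×3.6/1.62×log₁₀(86.372/35.064)
    = 0.18444 × 0.39151 = 0.07221 m

S_c ≈ 72.2 mm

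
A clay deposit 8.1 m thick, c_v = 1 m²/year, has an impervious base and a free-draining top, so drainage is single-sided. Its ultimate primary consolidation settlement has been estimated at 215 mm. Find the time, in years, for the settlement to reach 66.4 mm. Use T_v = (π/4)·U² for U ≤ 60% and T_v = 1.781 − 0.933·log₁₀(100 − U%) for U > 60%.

t ≈ 4.91 years

Drainage path length: H_d = H = 8.1 m (single drainage).
U = S(t)/S_ult = 66.4/215 = 0.3088.
U ≤ 60%: T_v = (π/4)·U² = (π/4)×0.30884² = 0.074912.
t = T_v·H_d²/c_v = 0.074912×8.1²/1 = 4.915 years.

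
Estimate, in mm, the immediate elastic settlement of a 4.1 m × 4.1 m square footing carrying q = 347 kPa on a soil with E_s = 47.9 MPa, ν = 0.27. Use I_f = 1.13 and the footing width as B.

Immediate (elastic) settlement: S_e = q·B·(1−ν²)/E_s · I_f.
E_s = 47.9 MPa = 47900 kPa.
S_e = 347 × 4.1 × (1 − 0.27²) / 47900 × 1.13
    = 347 × 4.1 × 0.9271 / 47900 × 1.13
    = 0.03112 m = 31.12 mm

S_e ≈ 31.1 mm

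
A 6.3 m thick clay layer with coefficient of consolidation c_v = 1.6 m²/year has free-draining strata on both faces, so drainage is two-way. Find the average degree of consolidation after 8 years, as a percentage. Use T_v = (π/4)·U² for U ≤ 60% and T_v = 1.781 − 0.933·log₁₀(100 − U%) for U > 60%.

U ≈ 96.6 %

Drainage path length: H_d = H/2 = 3.15 m (double drainage).
T_v = c_v·t/H_d² = 1.6×8/3.15² = 1.29.
T_v = 1.29 corresponds to the U > 60% branch:
U = 1 − 10^((1.781 − T_v)/0.933)/100 = 0.9664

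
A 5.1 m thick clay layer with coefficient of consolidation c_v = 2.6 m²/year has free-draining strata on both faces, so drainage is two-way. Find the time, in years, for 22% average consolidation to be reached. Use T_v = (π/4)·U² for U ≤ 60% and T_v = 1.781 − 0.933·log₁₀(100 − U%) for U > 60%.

Drainage path length: H_d = H/2 = 2.55 m (double drainage).
U ≤ 60%: T_v = (π/4)·U² = (π/4)×0.22² = 0.038013.
t = T_v·H_d²/c_v = 0.038013×2.55²/2.6 = 0.09507 years.

t ≈ 0.0951 years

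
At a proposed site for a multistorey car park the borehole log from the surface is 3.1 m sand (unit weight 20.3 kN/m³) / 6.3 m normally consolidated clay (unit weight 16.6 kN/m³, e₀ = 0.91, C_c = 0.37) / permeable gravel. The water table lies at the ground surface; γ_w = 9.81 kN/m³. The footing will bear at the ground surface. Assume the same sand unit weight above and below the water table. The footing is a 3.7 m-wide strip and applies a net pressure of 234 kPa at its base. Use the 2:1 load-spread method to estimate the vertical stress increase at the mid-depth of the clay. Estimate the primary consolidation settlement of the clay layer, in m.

Mid-depth of clay below the ground surface: z = 3.1 + 6.3/2 = 6.25 m.
Total vertical stress at mid-clay: σ_v = 20.3×3.1 + 16.6×3.15 = 115.22 kPa.
Pore pressure: u = 9.81×(6.25 − 0) = 61.312 kPa.
Initial effective stress: σ'_0 = σ_v − u = 115.22 − 61.312 = 53.908 kPa.
Stress increase at mid-clay by the 2:1 spreading method:
Δσ = qB/(B+z) = 234×3.7/(3.7+6.25) = 87.015 kPa
Final effective stress: σ'_f = σ'_0 + Δσ = 53.908 + 87.015 = 140.92 kPa.
Normally consolidated clay, so the full stress increment lies on the virgin compression line:
S_c = C_c·H/(1+e₀)·log₁₀(σ'_f/σ'_0) = 0.37×6.3/(1+0.91)×log₁₀(140.92/53.908)
    = 1.2204 × 0.41732 = 0.5093 m

S_c ≈ 0.509 m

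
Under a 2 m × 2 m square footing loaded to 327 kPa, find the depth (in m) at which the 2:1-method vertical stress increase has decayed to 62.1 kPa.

2:1 spreading — at depth z the loaded area has grown by z in each plan dimension:
qB²/(B+z)² = Δσ_z ⇒ z = B(√(q/Δσ_z) − 1) = 2×(√(327/62.1) − 1) = 2.589 m

z ≈ 2.59 m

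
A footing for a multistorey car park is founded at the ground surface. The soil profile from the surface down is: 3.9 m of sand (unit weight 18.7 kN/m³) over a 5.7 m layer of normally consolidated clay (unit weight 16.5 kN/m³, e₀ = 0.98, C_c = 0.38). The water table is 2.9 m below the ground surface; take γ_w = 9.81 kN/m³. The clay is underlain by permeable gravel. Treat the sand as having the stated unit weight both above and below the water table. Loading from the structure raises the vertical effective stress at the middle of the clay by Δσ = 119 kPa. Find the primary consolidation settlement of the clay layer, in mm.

S_c ≈ 425 mm

Mid-depth of clay below the ground surface: z = 3.9 + 5.7/2 = 6.75 m.
Total vertical stress at mid-clay: σ_v = 18.7×3.9 + 16.5×2.85 = 119.95 kPa.
Pore pressure: u = 9.81×(6.75 − 2.9) = 37.769 kPa.
Initial effective stress: σ'_0 = σ_v − u = 119.95 − 37.769 = 82.181 kPa.
Final effective stress: σ'_f = σ'_0 + Δσ = 82.181 + 119 = 201.18 kPa.
Normally consolidated clay, so the full stress increment lies on the virgin compression line:
S_c = C_c·H/(1+e₀)·log₁₀(σ'_f/σ'_0) = 0.38×5.7/(1+0.98)×log₁₀(201.18/82.181)
    = 1.0939 × 0.38881 = 0.4253 m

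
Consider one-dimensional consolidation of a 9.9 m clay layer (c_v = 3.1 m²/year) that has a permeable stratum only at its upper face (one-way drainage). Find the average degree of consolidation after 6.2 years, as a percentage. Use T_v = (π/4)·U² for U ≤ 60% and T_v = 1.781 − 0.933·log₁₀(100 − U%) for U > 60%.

U ≈ 50 %

Drainage path length: H_d = H = 9.9 m (single drainage).
T_v = c_v·t/H_d² = 3.1×6.2/9.9² = 0.1961.
T_v = 0.1961 corresponds to the U ≤ 60% branch:
U = √(4T_v/π) = 0.4997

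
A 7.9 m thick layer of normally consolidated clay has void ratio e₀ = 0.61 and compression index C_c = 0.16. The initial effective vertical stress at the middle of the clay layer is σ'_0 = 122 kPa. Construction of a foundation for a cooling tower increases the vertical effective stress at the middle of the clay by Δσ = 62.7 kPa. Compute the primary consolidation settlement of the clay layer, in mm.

Final effective stress: σ'_f = σ'_0 + Δσ = 122 + 62.7 = 184.7 kPa.
Normally consolidated clay, so the full stress increment lies on the virgin compression line:
S_c = C_c·H/(1+e₀)·log₁₀(σ'_f/σ'_0) = 0.16×7.9/(1+0.61)×log₁₀(184.7/122)
    = 0.78509 × 0.18011 = 0.1414 m

S_c ≈ 141 mm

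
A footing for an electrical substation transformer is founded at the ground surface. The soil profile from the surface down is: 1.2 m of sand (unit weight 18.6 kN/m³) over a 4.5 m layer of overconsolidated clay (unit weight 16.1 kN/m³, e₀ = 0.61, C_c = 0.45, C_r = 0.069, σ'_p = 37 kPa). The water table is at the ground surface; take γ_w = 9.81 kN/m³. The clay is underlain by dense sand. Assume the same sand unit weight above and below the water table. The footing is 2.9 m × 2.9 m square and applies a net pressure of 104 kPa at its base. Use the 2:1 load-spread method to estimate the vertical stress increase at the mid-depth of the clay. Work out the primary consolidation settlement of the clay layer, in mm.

Mid-depth of clay below the ground surface: z = 1.2 + 4.5/2 = 3.45 m.
Total vertical stress at mid-clay: σ_v = 18.6×1.2 + 16.1×2.25 = 58.545 kPa.
Pore pressure: u = 9.81×(3.45 − 0) = 33.845 kPa.
Initial effective stress: σ'_0 = σ_v − u = 58.545 − 33.845 = 24.7 kPa.
Stress increase at mid-clay by the 2:1 spreading method:
Δσ = qBL/((B+z)(L+z)) = 104×2.9×2.9/((2.9+3.45)(2.9+3.45)) = 21.691 kPa
Final effective stress: σ'_f = 24.7 + 21.691 = 46.391 kPa.
σ'_f = 46.391 > σ'_p = 37 kPa, so the stress path crosses the preconsolidation pressure — recompression up to σ'_p, then virgin compression beyond:
S_c = H/(1+e₀)·[C_r·log₁₀(σ'_p/σ'_0) + C_c·log₁₀(σ'_f/σ'_p)]
    = 4.5/1.61 × [0.069×log₁₀(37/24.7) + 0.45×log₁₀(46.391/37)]
    = 2.795 × [0.01211 + 0.044204] = 0.1574 m

S_c ≈ 157 mm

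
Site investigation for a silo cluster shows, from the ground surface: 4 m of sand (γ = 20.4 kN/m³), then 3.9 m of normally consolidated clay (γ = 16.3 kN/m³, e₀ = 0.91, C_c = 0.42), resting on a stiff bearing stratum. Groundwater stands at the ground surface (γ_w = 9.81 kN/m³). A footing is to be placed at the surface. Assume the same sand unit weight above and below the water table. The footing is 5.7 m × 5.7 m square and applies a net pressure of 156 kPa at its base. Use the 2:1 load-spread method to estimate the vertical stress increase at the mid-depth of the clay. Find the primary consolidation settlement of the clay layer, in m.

S_c ≈ 0.193 m

Mid-depth of clay below the ground surface: z = 4 + 3.9/2 = 5.95 m.
Total vertical stress at mid-clay: σ_v = 20.4×4 + 16.3×1.95 = 113.38 kPa.
Pore pressure: u = 9.81×(5.95 − 0) = 58.37 kPa.
Initial effective stress: σ'_0 = σ_v − u = 113.38 − 58.37 = 55.01 kPa.
Stress increase at mid-clay by the 2:1 spreading method:
Δσ = qBL/((B+z)(L+z)) = 156×5.7×5.7/((5.7+5.95)(5.7+5.95)) = 37.344 kPa
Final effective stress: σ'_f = σ'_0 + Δσ = 55.01 + 37.344 = 92.354 kPa.
Normally consolidated clay, so the full stress increment lies on the virgin compression line:
S_c = C_c·H/(1+e₀)·log₁₀(σ'_f/σ'_0) = 0.42×3.9/(1+0.91)×log₁₀(92.354/55.01)
    = 0.85759 × 0.22501 = 0.193 m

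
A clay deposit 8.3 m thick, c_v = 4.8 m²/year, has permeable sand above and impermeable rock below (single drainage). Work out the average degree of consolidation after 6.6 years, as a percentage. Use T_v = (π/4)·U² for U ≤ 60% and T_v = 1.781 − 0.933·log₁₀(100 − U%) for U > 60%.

U ≈ 73.9 %

Drainage path length: H_d = H = 8.3 m (single drainage).
T_v = c_v·t/H_d² = 4.8×6.6/8.3² = 0.45986.
T_v = 0.45986 corresponds to the U > 60% branch:
U = 1 − 10^((1.781 − T_v)/0.933)/100 = 0.7394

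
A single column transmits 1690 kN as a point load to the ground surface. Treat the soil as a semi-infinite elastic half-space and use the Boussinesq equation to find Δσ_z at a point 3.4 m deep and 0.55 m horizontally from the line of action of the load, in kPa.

Δσ_z ≈ 65.4 kPa

Boussinesq vertical stress below a point load on an elastic half-space:
Δσ_z = 3P/(2πz²) · [1 + (r/z)²]^(−5/2)
r/z = 0.55/3.4 = 0.16176; [1+(r/z)²]^(−5/2) = 0.93746.
Δσ_z = 3×1690/(2π×3.4²) × 0.93746 = 69.802 × 0.93746 = 65.44 kPa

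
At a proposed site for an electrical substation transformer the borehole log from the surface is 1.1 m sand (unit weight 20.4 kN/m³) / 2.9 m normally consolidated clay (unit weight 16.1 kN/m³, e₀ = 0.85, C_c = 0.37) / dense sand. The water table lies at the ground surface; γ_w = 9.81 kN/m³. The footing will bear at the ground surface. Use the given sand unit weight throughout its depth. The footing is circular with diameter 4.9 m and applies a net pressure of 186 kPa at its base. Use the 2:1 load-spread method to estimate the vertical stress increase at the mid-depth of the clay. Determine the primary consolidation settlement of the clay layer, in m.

S_c ≈ 0.399 m

Mid-depth of clay below the ground surface: z = 1.1 + 2.9/2 = 2.55 m.
Total vertical stress at mid-clay: σ_v = 20.4×1.1 + 16.1×1.45 = 45.785 kPa.
Pore pressure: u = 9.81×(2.55 − 0) = 25.015 kPa.
Initial effective stress: σ'_0 = σ_v − u = 45.785 − 25.015 = 20.77 kPa.
Stress increase at mid-clay by the 2:1 spreading method:
Δσ ≈ qD²/(D+z)² = 186×4.9²/(4.9+2.55)² = 80.462 kPa
Final effective stress: σ'_f = σ'_0 + Δσ = 20.77 + 80.462 = 101.23 kPa.
Normally consolidated clay, so the full stress increment lies on the virgin compression line:
S_c = C_c·H/(1+e₀)·log₁₀(σ'_f/σ'_0) = 0.37×2.9/(1+0.85)×log₁₀(101.23/20.77)
    = 0.58 × 0.68787 = 0.399 m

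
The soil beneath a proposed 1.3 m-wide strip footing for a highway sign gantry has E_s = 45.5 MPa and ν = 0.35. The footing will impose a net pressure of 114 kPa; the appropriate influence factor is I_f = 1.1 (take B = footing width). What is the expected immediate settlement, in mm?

Immediate (elastic) settlement: S_e = q·B·(1−ν²)/E_s · I_f.
E_s = 45.5 MPa = 45500 kPa.
S_e = 114 × 1.3 × (1 − 0.35²) / 45500 × 1.1
    = 114 × 1.3 × 0.8775 / 45500 × 1.1
    = 0.003144 m = 3.144 mm

S_e ≈ 3.14 mm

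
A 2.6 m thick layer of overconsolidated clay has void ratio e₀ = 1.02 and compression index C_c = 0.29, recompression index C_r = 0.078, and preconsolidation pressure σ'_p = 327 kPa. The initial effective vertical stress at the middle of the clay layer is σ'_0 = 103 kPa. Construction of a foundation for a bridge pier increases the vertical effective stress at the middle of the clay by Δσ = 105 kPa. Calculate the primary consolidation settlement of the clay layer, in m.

Final effective stress: σ'_f = 103 + 105 = 208 kPa.
σ'_f = 208 ≤ σ'_p = 327 kPa, so the clay remains overconsolidated and only the recompression index applies:
S_c = C_r·H/(1+e₀)·log₁₀(σ'_f/σ'_0) = 0.078×2.6/2.02×log₁₀(208/103)
    = 0.10039 × 0.30523 = 0.03064 m

S_c ≈ 0.0306 m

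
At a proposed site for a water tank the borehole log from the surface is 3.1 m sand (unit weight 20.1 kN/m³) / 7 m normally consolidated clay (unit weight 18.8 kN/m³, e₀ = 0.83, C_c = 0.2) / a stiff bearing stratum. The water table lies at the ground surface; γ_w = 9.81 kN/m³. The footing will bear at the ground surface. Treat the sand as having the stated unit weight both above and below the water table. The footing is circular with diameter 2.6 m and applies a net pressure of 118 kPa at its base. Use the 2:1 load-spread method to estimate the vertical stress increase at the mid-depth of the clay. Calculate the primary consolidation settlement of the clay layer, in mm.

S_c ≈ 46.1 mm

Mid-depth of clay below the ground surface: z = 3.1 + 7/2 = 6.6 m.
Total vertical stress at mid-clay: σ_v = 20.1×3.1 + 18.8×3.5 = 128.11 kPa.
Pore pressure: u = 9.81×(6.6 − 0) = 64.746 kPa.
Initial effective stress: σ'_0 = σ_v − u = 128.11 − 64.746 = 63.364 kPa.
Stress increase at mid-clay by the 2:1 spreading method:
Δσ ≈ qD²/(D+z)² = 118×2.6²/(2.6+6.6)² = 9.4244 kPa
Final effective stress: σ'_f = σ'_0 + Δσ = 63.364 + 9.4244 = 72.788 kPa.
Normally consolidated clay, so the full stress increment lies on the virgin compression line:
S_c = C_c·H/(1+e₀)·log₁₀(σ'_f/σ'_0) = 0.2×7/(1+0.83)×log₁₀(72.788/63.364)
    = 0.76503 × 0.060217 = 0.04607 m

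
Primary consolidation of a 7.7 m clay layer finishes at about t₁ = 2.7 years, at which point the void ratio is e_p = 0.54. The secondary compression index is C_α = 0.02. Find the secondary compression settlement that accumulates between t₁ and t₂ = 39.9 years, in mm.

S_s ≈ 117 mm

Secondary compression: S_s = C_α·H/(1+e_p)·log₁₀(t₂/t₁)
S_s = 0.02×7.7/(1+0.54)×log₁₀(39.9/2.7)
    = 0.1 × 1.17 = 0.117 m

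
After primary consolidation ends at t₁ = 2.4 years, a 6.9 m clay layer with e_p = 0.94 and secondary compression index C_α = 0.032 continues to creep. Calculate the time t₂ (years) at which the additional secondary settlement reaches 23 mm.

t₂ ≈ 3.82 years

S_s = C_α·H/(1+e_p)·log₁₀(t₂/t₁) ⇒ log₁₀(t₂/t₁) = S_s·(1+e_p)/(C_α·H).
log₁₀(t₂/t₁) = 0.023 × (1+0.94) / (0.032×6.9) = 0.2021
t₂ = t₁ × 10^0.2021 = 2.4 × 1.593 = 3.822 years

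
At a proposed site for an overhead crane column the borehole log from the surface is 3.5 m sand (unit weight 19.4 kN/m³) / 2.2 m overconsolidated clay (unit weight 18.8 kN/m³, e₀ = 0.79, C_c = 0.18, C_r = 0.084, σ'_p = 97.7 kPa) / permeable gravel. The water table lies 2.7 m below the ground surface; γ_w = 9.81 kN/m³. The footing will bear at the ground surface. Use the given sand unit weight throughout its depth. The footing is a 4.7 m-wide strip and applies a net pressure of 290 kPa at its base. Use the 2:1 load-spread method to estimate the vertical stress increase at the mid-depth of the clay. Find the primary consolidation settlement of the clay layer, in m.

S_c ≈ 0.0914 m

Mid-depth of clay below the ground surface: z = 3.5 + 2.2/2 = 4.6 m.
Total vertical stress at mid-clay: σ_v = 19.4×3.5 + 18.8×1.1 = 88.58 kPa.
Pore pressure: u = 9.81×(4.6 − 2.7) = 18.639 kPa.
Initial effective stress: σ'_0 = σ_v − u = 88.58 − 18.639 = 69.941 kPa.
Stress increase at mid-clay by the 2:1 spreading method:
Δσ = qB/(B+z) = 290×4.7/(4.7+4.6) = 146.56 kPa
Final effective stress: σ'_f = 69.941 + 146.56 = 216.5 kPa.
σ'_f = 216.5 > σ'_p = 97.7 kPa, so the stress path crosses the preconsolidation pressure — recompression up to σ'_p, then virgin compression beyond:
S_c = H/(1+e₀)·[C_r·log₁₀(σ'_p/σ'_0) + C_c·log₁₀(σ'_f/σ'_p)]
    = 2.2/1.79 × [0.084×log₁₀(97.7/69.941) + 0.18×log₁₀(216.5/97.7)]
    = 1.2291 × [0.012194 + 0.062201] = 0.09144 m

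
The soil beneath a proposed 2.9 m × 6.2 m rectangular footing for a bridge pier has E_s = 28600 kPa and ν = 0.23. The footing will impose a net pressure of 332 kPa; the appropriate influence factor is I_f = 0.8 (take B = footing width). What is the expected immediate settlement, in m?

S_e ≈ 0.0255 m

Immediate (elastic) settlement: S_e = q·B·(1−ν²)/E_s · I_f.
S_e = 332 × 2.9 × (1 − 0.23²) / 28600 × 0.8
    = 332 × 2.9 × 0.9471 / 28600 × 0.8
    = 0.02551 m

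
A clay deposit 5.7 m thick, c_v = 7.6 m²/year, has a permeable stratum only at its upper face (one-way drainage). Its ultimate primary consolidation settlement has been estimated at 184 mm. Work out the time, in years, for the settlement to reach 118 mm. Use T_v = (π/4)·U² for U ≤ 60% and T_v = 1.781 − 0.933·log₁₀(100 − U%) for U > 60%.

Drainage path length: H_d = H = 5.7 m (single drainage).
U = S(t)/S_ult = 118/184 = 0.6413.
U > 60%: T_v = 1.781 − 0.933·log₁₀(100 − 64.13) = 0.33044.
t = T_v·H_d²/c_v = 0.33044×5.7²/7.6 = 1.413 years.

t ≈ 1.41 years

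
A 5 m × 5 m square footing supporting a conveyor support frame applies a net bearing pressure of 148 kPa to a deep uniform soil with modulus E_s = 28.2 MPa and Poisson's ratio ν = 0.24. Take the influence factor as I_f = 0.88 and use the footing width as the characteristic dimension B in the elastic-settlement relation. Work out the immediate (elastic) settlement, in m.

Immediate (elastic) settlement: S_e = q·B·(1−ν²)/E_s · I_f.
E_s = 28.2 MPa = 28200 kPa.
S_e = 148 × 5 × (1 − 0.24²) / 28200 × 0.88
    = 148 × 5 × 0.9424 / 28200 × 0.88
    = 0.02176 m

S_e ≈ 0.0218 m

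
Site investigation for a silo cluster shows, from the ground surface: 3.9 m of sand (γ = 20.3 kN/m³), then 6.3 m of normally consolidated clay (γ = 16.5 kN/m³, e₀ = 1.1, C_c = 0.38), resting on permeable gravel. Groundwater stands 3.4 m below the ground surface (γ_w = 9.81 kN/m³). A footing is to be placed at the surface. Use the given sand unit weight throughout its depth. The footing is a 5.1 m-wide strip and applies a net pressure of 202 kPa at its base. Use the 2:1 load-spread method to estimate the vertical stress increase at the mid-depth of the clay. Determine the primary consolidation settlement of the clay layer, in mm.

S_c ≈ 315 mm

Mid-depth of clay below the ground surface: z = 3.9 + 6.3/2 = 7.05 m.
Total vertical stress at mid-clay: σ_v = 20.3×3.9 + 16.5×3.15 = 131.15 kPa.
Pore pressure: u = 9.81×(7.05 − 3.4) = 35.806 kPa.
Initial effective stress: σ'_0 = σ_v − u = 131.15 − 35.806 = 95.344 kPa.
Stress increase at mid-clay by the 2:1 spreading method:
Δσ = qB/(B+z) = 202×5.1/(5.1+7.05) = 84.79 kPa
Final effective stress: σ'_f = σ'_0 + Δσ = 95.344 + 84.79 = 180.13 kPa.
Normally consolidated clay, so the full stress increment lies on the virgin compression line:
S_c = C_c·H/(1+e₀)·log₁₀(σ'_f/σ'_0) = 0.38×6.3/(1+1.1)×log₁₀(180.13/95.344)
    = 1.14 × 0.27629 = 0.315 m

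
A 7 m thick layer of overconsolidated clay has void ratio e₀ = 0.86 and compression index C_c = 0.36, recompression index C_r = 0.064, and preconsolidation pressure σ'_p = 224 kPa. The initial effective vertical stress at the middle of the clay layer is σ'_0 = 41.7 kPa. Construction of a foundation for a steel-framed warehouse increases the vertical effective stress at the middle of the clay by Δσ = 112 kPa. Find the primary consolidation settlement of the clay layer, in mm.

Final effective stress: σ'_f = 41.7 + 112 = 153.7 kPa.
σ'_f = 153.7 ≤ σ'_p = 224 kPa, so the clay remains overconsolidated and only the recompression index applies:
S_c = C_r·H/(1+e₀)·log₁₀(σ'_f/σ'_0) = 0.064×7/1.86×log₁₀(153.7/41.7)
    = 0.24086 × 0.56654 = 0.1365 m

S_c ≈ 136 mm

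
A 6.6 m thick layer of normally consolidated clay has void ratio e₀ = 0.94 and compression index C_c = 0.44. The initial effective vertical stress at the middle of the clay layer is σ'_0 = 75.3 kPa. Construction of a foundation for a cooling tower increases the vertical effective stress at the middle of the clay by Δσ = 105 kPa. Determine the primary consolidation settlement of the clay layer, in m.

S_c ≈ 0.568 m

Final effective stress: σ'_f = σ'_0 + Δσ = 75.3 + 105 = 180.3 kPa.
Normally consolidated clay, so the full stress increment lies on the virgin compression line:
S_c = C_c·H/(1+e₀)·log₁₀(σ'_f/σ'_0) = 0.44×6.6/(1+0.94)×log₁₀(180.3/75.3)
    = 1.4969 × 0.3792 = 0.5676 m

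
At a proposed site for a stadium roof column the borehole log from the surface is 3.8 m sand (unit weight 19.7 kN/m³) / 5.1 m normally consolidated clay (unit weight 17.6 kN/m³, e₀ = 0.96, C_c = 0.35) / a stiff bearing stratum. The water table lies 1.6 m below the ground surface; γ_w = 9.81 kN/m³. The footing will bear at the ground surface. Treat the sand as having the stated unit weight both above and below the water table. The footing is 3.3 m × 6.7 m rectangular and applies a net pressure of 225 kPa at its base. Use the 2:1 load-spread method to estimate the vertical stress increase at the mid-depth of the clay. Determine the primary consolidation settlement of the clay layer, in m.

S_c ≈ 0.171 m

Mid-depth of clay below the ground surface: z = 3.8 + 5.1/2 = 6.35 m.
Total vertical stress at mid-clay: σ_v = 19.7×3.8 + 17.6×2.55 = 119.74 kPa.
Pore pressure: u = 9.81×(6.35 − 1.6) = 46.598 kPa.
Initial effective stress: σ'_0 = σ_v − u = 119.74 − 46.598 = 73.142 kPa.
Stress increase at mid-clay by the 2:1 spreading method:
Δσ = qBL/((B+z)(L+z)) = 225×3.3×6.7/((3.3+6.35)(6.7+6.35)) = 39.503 kPa
Final effective stress: σ'_f = σ'_0 + Δσ = 73.142 + 39.503 = 112.64 kPa.
Normally consolidated clay, so the full stress increment lies on the virgin compression line:
S_c = C_c·H/(1+e₀)·log₁₀(σ'_f/σ'_0) = 0.35×5.1/(1+0.96)×log₁₀(112.64/73.142)
    = 0.91071 × 0.18753 = 0.1708 m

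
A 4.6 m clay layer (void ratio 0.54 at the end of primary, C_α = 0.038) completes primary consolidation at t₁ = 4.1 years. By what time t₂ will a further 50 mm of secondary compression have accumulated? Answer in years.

t₂ ≈ 11.3 years

S_s = C_α·H/(1+e_p)·log₁₀(t₂/t₁) ⇒ log₁₀(t₂/t₁) = S_s·(1+e_p)/(C_α·H).
log₁₀(t₂/t₁) = 0.05 × (1+0.54) / (0.038×4.6) = 0.4405
t₂ = t₁ × 10^0.4405 = 4.1 × 2.757 = 11.31 years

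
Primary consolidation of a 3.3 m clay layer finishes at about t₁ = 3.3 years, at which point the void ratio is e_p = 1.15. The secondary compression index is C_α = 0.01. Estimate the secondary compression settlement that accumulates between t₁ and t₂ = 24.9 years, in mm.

S_s ≈ 13.5 mm

Secondary compression: S_s = C_α·H/(1+e_p)·log₁₀(t₂/t₁)
S_s = 0.01×3.3/(1+1.15)×log₁₀(24.9/3.3)
    = 0.01535 × 0.8777 = 0.01347 m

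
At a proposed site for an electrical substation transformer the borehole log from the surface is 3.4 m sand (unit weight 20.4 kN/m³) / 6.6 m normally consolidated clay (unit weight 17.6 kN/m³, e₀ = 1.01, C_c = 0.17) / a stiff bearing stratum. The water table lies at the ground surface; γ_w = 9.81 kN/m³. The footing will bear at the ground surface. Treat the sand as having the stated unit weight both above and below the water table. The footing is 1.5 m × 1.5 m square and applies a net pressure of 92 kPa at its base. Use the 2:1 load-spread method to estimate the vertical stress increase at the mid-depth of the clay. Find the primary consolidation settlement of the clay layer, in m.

S_c ≈ 0.0118 m

Mid-depth of clay below the ground surface: z = 3.4 + 6.6/2 = 6.7 m.
Total vertical stress at mid-clay: σ_v = 20.4×3.4 + 17.6×3.3 = 127.44 kPa.
Pore pressure: u = 9.81×(6.7 − 0) = 65.727 kPa.
Initial effective stress: σ'_0 = σ_v − u = 127.44 − 65.727 = 61.713 kPa.
Stress increase at mid-clay by the 2:1 spreading method:
Δσ = qBL/((B+z)(L+z)) = 92×1.5×1.5/((1.5+6.7)(1.5+6.7)) = 3.0785 kPa
Final effective stress: σ'_f = σ'_0 + Δσ = 61.713 + 3.0785 = 64.791 kPa.
Normally consolidated clay, so the full stress increment lies on the virgin compression line:
S_c = C_c·H/(1+e₀)·log₁₀(σ'_f/σ'_0) = 0.17×6.6/(1+1.01)×log₁₀(64.791/61.713)
    = 0.55821 × 0.021138 = 0.0118 m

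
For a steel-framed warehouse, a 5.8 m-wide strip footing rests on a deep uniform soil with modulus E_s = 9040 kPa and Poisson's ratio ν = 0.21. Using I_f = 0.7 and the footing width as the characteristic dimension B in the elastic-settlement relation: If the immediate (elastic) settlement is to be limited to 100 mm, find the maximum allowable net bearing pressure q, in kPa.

q ≈ 233 kPa

S_e = q·B·(1−ν²)/E_s · I_f  ⇒  q = S_e·E_s / (B·(1−ν²)·I_f).
q = 0.1 × 9040 / (5.8 × 0.9559 × 0.7) = 232.9 kPa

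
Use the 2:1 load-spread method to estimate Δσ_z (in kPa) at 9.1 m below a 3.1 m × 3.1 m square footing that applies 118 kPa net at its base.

By the 2:1 method the load spreads at 1 horizontal : 2 vertical, so at depth z the loaded area has grown by z in each plan dimension:
Δσ = qBL/((B+z)(L+z)) = 118×3.1×3.1/((3.1+9.1)(3.1+9.1)) = 7.6188 kPa

Δσ_z ≈ 7.62 kPa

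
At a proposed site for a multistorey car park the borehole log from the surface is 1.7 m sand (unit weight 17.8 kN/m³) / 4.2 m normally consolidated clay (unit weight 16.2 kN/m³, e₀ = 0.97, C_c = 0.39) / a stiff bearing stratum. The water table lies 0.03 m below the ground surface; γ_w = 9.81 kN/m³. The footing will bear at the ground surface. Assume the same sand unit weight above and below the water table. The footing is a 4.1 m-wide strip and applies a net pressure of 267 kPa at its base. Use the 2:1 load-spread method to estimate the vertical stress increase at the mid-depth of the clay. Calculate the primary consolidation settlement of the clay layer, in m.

S_c ≈ 0.652 m

Mid-depth of clay below the ground surface: z = 1.7 + 4.2/2 = 3.8 m.
Total vertical stress at mid-clay: σ_v = 17.8×1.7 + 16.2×2.1 = 64.28 kPa.
Pore pressure: u = 9.81×(3.8 − 0.03) = 36.984 kPa.
Initial effective stress: σ'_0 = σ_v − u = 64.28 − 36.984 = 27.296 kPa.
Stress increase at mid-clay by the 2:1 spreading method:
Δσ = qB/(B+z) = 267×4.1/(4.1+3.8) = 138.57 kPa
Final effective stress: σ'_f = σ'_0 + Δσ = 27.296 + 138.57 = 165.87 kPa.
Normally consolidated clay, so the full stress increment lies on the virgin compression line:
S_c = C_c·H/(1+e₀)·log₁₀(σ'_f/σ'_0) = 0.39×4.2/(1+0.97)×log₁₀(165.87/27.296)
    = 0.83147 × 0.78367 = 0.6516 m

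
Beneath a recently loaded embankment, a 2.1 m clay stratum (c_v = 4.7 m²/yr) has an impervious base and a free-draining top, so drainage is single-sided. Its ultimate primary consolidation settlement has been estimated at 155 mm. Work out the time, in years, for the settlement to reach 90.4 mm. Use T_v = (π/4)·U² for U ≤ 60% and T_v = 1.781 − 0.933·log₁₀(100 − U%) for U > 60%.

Drainage path length: H_d = H = 2.1 m (single drainage).
U = S(t)/S_ult = 90.4/155 = 0.5832.
U ≤ 60%: T_v = (π/4)·U² = (π/4)×0.58323² = 0.26716.
t = T_v·H_d²/c_v = 0.26716×2.1²/4.7 = 0.2507 years.

t ≈ 0.251 years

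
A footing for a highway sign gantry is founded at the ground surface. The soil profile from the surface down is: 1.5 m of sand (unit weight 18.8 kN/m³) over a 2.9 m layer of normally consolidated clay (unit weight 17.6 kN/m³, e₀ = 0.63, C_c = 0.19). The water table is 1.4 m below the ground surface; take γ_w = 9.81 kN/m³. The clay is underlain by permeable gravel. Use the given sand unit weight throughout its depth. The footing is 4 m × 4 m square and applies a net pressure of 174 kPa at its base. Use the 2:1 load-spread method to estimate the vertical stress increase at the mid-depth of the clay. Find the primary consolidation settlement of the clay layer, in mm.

S_c ≈ 134 mm

Mid-depth of clay below the ground surface: z = 1.5 + 2.9/2 = 2.95 m.
Total vertical stress at mid-clay: σ_v = 18.8×1.5 + 17.6×1.45 = 53.72 kPa.
Pore pressure: u = 9.81×(2.95 − 1.4) = 15.206 kPa.
Initial effective stress: σ'_0 = σ_v − u = 53.72 − 15.206 = 38.514 kPa.
Stress increase at mid-clay by the 2:1 spreading method:
Δσ = qBL/((B+z)(L+z)) = 174×4×4/((4+2.95)(4+2.95)) = 57.637 kPa
Final effective stress: σ'_f = σ'_0 + Δσ = 38.514 + 57.637 = 96.151 kPa.
Normally consolidated clay, so the full stress increment lies on the virgin compression line:
S_c = C_c·H/(1+e₀)·log₁₀(σ'_f/σ'_0) = 0.19×2.9/(1+0.63)×log₁₀(96.151/38.514)
    = 0.33804 × 0.39734 = 0.1343 m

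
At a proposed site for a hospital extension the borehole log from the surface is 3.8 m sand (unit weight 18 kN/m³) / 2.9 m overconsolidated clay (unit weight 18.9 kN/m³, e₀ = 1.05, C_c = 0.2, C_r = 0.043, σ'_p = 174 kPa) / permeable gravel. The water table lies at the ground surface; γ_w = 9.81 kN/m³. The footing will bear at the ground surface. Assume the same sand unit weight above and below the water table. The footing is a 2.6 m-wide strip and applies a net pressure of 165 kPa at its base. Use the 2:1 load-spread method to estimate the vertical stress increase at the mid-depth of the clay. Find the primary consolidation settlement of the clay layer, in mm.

S_c ≈ 21.2 mm

Mid-depth of clay below the ground surface: z = 3.8 + 2.9/2 = 5.25 m.
Total vertical stress at mid-clay: σ_v = 18×3.8 + 18.9×1.45 = 95.805 kPa.
Pore pressure: u = 9.81×(5.25 − 0) = 51.503 kPa.
Initial effective stress: σ'_0 = σ_v − u = 95.805 − 51.503 = 44.302 kPa.
Stress increase at mid-clay by the 2:1 spreading method:
Δσ = qB/(B+z) = 165×2.6/(2.6+5.25) = 54.65 kPa
Final effective stress: σ'_f = 44.302 + 54.65 = 98.952 kPa.
σ'_f = 98.952 ≤ σ'_p = 174 kPa, so the clay remains overconsolidated and only the recompression index applies:
S_c = C_r·H/(1+e₀)·log₁₀(σ'_f/σ'_0) = 0.043×2.9/2.05×log₁₀(98.952/44.302)
    = 0.060828 × 0.349 = 0.02123 m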